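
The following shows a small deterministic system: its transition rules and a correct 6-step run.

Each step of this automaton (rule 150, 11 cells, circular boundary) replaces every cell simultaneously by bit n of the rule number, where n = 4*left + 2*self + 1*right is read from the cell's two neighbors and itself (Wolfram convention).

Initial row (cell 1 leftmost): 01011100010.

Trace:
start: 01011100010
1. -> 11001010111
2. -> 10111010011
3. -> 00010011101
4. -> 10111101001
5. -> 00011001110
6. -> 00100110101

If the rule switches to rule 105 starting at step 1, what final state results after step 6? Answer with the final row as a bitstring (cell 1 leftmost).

00100110101

(re-executing steps 1..6 under rule 105; state before step 1: 01011100010)
1. -> 00110101000
2. -> 10111010011
3. -> 11101100010
4. -> 10111101001
5. -> 11100110001
6. -> 00100110101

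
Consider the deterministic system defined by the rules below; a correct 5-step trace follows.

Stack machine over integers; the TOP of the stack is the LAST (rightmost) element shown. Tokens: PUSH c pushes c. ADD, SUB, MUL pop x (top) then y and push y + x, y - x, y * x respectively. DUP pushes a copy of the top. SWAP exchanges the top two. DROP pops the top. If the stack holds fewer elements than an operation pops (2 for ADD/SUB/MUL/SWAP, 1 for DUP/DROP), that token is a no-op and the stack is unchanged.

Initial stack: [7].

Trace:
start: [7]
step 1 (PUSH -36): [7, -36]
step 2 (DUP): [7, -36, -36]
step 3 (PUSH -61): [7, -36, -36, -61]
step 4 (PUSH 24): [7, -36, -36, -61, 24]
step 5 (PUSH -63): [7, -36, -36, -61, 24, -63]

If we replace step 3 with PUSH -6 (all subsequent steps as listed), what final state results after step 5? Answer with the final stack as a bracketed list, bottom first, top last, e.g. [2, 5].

(re-executing from step 3 with the substitution; state before step 3: [7, -36, -36])
step 3 (PUSH -6): [7, -36, -36, -6]
step 4 (PUSH 24): [7, -36, -36, -6, 24]
step 5 (PUSH -63): [7, -36, -36, -6, 24, -63]

[7, -36, -36, -6, 24, -63]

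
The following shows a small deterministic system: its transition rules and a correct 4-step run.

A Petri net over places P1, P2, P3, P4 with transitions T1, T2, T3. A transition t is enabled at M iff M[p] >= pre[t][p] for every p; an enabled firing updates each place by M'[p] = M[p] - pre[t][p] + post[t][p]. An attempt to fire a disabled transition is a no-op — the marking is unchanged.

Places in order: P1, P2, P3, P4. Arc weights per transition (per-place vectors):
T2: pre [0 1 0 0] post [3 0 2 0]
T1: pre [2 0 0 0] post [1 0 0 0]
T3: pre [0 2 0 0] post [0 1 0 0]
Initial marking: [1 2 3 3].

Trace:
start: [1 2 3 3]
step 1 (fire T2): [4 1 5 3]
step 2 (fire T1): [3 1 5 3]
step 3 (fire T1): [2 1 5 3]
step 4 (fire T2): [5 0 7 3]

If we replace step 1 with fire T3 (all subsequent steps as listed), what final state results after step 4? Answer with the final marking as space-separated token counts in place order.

4 0 5 3

(re-executing from step 1 with the substitution; state before step 1: [1 2 3 3])
step 1 (fire T3): [1 1 3 3]
step 2 (fire T1): [1 1 3 3]
step 3 (fire T1): [1 1 3 3]
step 4 (fire T2): [4 0 5 3]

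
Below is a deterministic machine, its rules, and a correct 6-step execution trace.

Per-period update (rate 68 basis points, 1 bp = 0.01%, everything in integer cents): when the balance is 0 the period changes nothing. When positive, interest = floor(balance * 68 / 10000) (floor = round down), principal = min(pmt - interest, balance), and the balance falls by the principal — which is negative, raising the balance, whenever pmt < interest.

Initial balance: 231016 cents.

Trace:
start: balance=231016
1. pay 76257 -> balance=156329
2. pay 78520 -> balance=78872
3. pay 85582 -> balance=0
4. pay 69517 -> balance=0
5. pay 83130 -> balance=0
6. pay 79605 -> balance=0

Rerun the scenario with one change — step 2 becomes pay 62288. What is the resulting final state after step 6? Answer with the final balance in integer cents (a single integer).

(re-executing from step 2 with the substitution; state before step 2: balance=156329)
2. pay 62288 -> balance=95104
3. pay 85582 -> balance=10168
4. pay 69517 -> balance=0
5. pay 83130 -> balance=0
6. pay 79605 -> balance=0

0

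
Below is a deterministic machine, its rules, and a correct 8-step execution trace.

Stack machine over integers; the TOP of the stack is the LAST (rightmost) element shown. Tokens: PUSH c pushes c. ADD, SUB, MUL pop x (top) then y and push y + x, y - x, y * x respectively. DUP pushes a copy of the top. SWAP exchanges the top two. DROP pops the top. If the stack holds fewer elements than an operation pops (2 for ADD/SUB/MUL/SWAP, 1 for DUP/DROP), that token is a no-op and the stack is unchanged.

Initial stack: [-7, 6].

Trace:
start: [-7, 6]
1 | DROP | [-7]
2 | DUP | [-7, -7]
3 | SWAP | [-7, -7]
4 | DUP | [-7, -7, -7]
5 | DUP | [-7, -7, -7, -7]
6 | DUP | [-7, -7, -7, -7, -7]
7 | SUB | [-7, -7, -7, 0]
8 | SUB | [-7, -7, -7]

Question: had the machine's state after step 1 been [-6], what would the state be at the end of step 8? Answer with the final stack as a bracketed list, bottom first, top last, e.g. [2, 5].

state after step 1 := [-6]
2 | DUP | [-6, -6]
3 | SWAP | [-6, -6]
4 | DUP | [-6, -6, -6]
5 | DUP | [-6, -6, -6, -6]
6 | DUP | [-6, -6, -6, -6, -6]
7 | SUB | [-6, -6, -6, 0]
8 | SUB | [-6, -6, -6]

[-6, -6, -6]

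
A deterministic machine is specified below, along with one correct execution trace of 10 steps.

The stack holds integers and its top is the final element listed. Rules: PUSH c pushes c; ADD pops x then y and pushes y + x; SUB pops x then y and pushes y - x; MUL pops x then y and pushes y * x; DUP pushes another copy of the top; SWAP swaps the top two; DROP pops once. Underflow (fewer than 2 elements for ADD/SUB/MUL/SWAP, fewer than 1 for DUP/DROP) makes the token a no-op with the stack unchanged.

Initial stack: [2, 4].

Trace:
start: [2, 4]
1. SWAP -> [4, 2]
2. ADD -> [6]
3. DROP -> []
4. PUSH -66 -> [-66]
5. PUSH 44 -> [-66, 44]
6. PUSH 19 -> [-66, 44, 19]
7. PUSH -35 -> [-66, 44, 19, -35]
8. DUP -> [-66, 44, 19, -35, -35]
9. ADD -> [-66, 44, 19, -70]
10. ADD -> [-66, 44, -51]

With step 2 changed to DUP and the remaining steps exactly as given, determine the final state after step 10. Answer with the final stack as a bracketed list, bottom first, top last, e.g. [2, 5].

[4, 2, -66, 44, -51]

(re-executing from step 2 with the substitution; state before step 2: [4, 2])
2. DUP -> [4, 2, 2]
3. DROP -> [4, 2]
4. PUSH -66 -> [4, 2, -66]
5. PUSH 44 -> [4, 2, -66, 44]
6. PUSH 19 -> [4, 2, -66, 44, 19]
7. PUSH -35 -> [4, 2, -66, 44, 19, -35]
8. DUP -> [4, 2, -66, 44, 19, -35, -35]
9. ADD -> [4, 2, -66, 44, 19, -70]
10. ADD -> [4, 2, -66, 44, -51]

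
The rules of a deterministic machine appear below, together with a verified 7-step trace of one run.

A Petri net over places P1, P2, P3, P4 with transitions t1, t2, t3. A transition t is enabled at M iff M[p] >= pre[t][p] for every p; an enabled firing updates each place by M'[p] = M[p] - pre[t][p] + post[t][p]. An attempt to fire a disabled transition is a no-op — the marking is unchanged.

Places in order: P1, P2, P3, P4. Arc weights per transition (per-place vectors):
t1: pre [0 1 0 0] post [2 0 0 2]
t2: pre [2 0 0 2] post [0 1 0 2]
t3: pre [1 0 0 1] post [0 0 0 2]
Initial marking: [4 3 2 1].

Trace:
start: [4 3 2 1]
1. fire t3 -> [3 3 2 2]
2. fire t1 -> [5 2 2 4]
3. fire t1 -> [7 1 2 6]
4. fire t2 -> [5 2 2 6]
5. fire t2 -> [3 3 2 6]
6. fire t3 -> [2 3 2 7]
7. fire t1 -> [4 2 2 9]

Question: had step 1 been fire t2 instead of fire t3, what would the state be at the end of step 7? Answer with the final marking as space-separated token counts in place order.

5 2 2 8

(re-executing from step 1 with the substitution; state before step 1: [4 3 2 1])
1. fire t2 -> [4 3 2 1]
2. fire t1 -> [6 2 2 3]
3. fire t1 -> [8 1 2 5]
4. fire t2 -> [6 2 2 5]
5. fire t2 -> [4 3 2 5]
6. fire t3 -> [3 3 2 6]
7. fire t1 -> [5 2 2 8]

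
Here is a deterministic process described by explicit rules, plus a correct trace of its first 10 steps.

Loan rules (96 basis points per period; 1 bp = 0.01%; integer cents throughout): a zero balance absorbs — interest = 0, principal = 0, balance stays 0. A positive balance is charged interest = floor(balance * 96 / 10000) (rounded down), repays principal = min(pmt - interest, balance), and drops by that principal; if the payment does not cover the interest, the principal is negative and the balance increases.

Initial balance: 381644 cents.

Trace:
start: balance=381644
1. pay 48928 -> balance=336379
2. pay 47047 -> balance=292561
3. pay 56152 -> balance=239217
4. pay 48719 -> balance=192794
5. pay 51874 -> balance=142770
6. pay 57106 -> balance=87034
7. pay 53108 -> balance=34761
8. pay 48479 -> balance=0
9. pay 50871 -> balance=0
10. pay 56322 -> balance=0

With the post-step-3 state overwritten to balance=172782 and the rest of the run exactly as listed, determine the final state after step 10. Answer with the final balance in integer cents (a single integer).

state after step 3 := balance=172782
4. pay 48719 -> balance=125721
5. pay 51874 -> balance=75053
6. pay 57106 -> balance=18667
7. pay 53108 -> balance=0
8. pay 48479 -> balance=0
9. pay 50871 -> balance=0
10. pay 56322 -> balance=0

0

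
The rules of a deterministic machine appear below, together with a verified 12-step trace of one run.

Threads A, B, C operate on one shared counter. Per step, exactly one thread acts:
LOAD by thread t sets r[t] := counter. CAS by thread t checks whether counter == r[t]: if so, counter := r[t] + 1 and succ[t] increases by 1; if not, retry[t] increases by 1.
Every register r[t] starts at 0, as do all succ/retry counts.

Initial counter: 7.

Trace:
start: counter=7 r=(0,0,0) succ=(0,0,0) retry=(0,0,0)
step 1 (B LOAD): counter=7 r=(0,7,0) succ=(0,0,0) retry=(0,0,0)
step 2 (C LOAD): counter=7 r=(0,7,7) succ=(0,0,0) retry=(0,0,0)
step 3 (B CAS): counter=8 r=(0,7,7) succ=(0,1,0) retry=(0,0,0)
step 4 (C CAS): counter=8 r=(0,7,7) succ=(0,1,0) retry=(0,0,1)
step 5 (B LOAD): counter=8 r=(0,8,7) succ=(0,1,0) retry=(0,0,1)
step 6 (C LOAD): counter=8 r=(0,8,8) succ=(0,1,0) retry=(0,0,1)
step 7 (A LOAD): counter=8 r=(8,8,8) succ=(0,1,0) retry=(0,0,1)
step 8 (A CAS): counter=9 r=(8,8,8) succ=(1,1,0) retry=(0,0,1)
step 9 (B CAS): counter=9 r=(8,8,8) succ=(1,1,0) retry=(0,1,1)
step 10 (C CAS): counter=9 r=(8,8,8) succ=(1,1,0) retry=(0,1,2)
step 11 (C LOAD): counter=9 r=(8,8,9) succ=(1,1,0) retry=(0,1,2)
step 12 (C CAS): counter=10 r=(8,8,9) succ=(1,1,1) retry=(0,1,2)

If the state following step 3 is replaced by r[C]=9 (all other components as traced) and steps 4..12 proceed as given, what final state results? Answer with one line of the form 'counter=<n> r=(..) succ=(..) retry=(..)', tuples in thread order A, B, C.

counter=10 r=(8,8,9) succ=(1,1,1) retry=(0,1,2)

state after step 3 := counter=8 r=(0,7,9) succ=(0,1,0) retry=(0,0,0)
step 4 (C CAS): counter=8 r=(0,7,9) succ=(0,1,0) retry=(0,0,1)
step 5 (B LOAD): counter=8 r=(0,8,9) succ=(0,1,0) retry=(0,0,1)
step 6 (C LOAD): counter=8 r=(0,8,8) succ=(0,1,0) retry=(0,0,1)
step 7 (A LOAD): counter=8 r=(8,8,8) succ=(0,1,0) retry=(0,0,1)
step 8 (A CAS): counter=9 r=(8,8,8) succ=(1,1,0) retry=(0,0,1)
step 9 (B CAS): counter=9 r=(8,8,8) succ=(1,1,0) retry=(0,1,1)
step 10 (C CAS): counter=9 r=(8,8,8) succ=(1,1,0) retry=(0,1,2)
step 11 (C LOAD): counter=9 r=(8,8,9) succ=(1,1,0) retry=(0,1,2)
step 12 (C CAS): counter=10 r=(8,8,9) succ=(1,1,1) retry=(0,1,2)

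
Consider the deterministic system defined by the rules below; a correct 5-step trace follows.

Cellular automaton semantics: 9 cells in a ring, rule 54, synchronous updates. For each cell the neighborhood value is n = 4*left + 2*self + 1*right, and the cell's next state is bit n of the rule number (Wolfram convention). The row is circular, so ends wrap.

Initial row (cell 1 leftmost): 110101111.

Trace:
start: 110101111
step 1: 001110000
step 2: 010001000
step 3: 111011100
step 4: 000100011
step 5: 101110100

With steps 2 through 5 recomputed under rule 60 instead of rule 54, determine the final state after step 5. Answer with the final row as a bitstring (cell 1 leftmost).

001110111

(re-executing steps 2..5 under rule 60; state before step 2: 001110000)
step 2: 001001000
step 3: 001101100
step 4: 001011010
step 5: 001110111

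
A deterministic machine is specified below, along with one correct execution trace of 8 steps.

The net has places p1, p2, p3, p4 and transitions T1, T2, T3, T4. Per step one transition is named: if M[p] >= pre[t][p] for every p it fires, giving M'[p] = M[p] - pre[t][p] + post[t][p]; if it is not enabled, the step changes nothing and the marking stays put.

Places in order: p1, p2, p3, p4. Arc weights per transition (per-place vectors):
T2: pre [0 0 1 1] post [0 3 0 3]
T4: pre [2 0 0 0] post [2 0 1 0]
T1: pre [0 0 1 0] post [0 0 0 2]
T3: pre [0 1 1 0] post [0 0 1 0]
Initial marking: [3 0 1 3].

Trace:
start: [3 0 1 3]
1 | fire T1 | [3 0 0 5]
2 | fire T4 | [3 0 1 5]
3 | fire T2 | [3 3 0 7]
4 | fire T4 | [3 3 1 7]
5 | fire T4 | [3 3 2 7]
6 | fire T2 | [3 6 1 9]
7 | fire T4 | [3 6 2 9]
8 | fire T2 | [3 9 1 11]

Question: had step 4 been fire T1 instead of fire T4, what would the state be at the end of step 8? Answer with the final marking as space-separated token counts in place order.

(re-executing from step 4 with the substitution; state before step 4: [3 3 0 7])
4 | fire T1 | [3 3 0 7]
5 | fire T4 | [3 3 1 7]
6 | fire T2 | [3 6 0 9]
7 | fire T4 | [3 6 1 9]
8 | fire T2 | [3 9 0 11]

3 9 0 11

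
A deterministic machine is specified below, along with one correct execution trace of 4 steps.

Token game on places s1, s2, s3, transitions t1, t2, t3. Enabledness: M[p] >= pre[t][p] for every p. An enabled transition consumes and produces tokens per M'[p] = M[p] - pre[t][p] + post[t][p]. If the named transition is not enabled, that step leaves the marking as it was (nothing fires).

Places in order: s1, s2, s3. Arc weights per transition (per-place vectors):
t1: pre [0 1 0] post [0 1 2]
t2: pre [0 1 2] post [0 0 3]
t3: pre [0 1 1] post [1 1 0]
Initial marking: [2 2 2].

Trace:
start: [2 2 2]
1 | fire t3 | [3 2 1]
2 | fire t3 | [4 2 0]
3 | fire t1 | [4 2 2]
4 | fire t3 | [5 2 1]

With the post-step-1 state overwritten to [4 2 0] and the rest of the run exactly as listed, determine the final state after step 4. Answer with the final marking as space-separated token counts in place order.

5 2 1

state after step 1 := [4 2 0]
2 | fire t3 | [4 2 0]
3 | fire t1 | [4 2 2]
4 | fire t3 | [5 2 1]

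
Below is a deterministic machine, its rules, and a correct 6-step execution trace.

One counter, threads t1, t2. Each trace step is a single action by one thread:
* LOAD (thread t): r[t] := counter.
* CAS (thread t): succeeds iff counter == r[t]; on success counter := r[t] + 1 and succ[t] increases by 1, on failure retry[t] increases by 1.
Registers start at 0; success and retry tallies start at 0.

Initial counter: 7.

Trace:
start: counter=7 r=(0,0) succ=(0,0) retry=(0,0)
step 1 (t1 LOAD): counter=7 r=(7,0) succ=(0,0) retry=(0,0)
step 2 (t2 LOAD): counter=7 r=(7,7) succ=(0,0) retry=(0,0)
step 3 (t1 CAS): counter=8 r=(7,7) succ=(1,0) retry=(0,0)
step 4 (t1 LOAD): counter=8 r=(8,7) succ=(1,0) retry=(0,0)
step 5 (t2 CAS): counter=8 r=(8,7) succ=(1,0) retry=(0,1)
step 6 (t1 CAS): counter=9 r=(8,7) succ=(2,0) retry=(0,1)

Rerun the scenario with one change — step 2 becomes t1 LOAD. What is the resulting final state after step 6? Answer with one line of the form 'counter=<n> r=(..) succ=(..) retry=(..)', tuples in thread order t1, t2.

(re-executing from step 2 with the substitution; state before step 2: counter=7 r=(7,0) succ=(0,0) retry=(0,0))
step 2 (t1 LOAD): counter=7 r=(7,0) succ=(0,0) retry=(0,0)
step 3 (t1 CAS): counter=8 r=(7,0) succ=(1,0) retry=(0,0)
step 4 (t1 LOAD): counter=8 r=(8,0) succ=(1,0) retry=(0,0)
step 5 (t2 CAS): counter=8 r=(8,0) succ=(1,0) retry=(0,1)
step 6 (t1 CAS): counter=9 r=(8,0) succ=(2,0) retry=(0,1)

counter=9 r=(8,0) succ=(2,0) retry=(0,1)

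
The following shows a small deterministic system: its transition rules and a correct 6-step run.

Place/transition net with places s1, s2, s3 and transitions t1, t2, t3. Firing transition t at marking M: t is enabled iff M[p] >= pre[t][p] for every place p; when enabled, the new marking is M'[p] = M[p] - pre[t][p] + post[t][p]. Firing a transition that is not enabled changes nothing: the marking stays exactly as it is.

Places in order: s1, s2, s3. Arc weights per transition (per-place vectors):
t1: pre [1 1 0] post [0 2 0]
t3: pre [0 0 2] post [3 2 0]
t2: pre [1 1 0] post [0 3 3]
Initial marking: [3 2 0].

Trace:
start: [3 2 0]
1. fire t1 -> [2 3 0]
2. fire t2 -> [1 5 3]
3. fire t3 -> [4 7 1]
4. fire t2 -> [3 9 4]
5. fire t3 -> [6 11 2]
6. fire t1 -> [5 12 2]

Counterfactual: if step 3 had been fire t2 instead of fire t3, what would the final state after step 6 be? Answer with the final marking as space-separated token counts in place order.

2 10 4

(re-executing from step 3 with the substitution; state before step 3: [1 5 3])
3. fire t2 -> [0 7 6]
4. fire t2 -> [0 7 6]
5. fire t3 -> [3 9 4]
6. fire t1 -> [2 10 4]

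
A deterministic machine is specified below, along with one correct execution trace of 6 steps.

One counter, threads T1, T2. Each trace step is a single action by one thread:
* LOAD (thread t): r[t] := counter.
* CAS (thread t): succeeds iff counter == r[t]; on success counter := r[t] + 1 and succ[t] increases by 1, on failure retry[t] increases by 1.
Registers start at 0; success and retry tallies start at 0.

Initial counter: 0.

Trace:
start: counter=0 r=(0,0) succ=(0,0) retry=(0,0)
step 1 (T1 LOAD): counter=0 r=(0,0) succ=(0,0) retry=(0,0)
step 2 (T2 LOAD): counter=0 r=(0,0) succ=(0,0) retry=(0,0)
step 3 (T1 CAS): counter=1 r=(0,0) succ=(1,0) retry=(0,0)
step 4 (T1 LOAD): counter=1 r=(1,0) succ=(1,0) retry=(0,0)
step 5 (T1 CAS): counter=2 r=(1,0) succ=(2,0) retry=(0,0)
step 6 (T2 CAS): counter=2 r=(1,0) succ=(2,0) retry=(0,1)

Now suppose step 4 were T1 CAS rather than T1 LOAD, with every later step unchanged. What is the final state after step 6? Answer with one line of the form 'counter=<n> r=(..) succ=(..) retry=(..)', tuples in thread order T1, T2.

(re-executing from step 4 with the substitution; state before step 4: counter=1 r=(0,0) succ=(1,0) retry=(0,0))
step 4 (T1 CAS): counter=1 r=(0,0) succ=(1,0) retry=(1,0)
step 5 (T1 CAS): counter=1 r=(0,0) succ=(1,0) retry=(2,0)
step 6 (T2 CAS): counter=1 r=(0,0) succ=(1,0) retry=(2,1)

counter=1 r=(0,0) succ=(1,0) retry=(2,1)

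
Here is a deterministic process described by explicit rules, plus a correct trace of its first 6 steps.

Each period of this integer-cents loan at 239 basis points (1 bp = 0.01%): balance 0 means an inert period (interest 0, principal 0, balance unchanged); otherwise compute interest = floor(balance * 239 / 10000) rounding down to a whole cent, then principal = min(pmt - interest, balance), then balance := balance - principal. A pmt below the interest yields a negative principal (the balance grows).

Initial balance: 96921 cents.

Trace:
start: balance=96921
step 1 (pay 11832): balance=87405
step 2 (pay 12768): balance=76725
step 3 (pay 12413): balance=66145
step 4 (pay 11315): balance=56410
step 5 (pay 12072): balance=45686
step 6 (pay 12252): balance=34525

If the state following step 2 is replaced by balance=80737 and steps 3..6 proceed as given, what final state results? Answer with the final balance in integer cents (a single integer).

state after step 2 := balance=80737
step 3 (pay 12413): balance=70253
step 4 (pay 11315): balance=60617
step 5 (pay 12072): balance=49993
step 6 (pay 12252): balance=38935

38935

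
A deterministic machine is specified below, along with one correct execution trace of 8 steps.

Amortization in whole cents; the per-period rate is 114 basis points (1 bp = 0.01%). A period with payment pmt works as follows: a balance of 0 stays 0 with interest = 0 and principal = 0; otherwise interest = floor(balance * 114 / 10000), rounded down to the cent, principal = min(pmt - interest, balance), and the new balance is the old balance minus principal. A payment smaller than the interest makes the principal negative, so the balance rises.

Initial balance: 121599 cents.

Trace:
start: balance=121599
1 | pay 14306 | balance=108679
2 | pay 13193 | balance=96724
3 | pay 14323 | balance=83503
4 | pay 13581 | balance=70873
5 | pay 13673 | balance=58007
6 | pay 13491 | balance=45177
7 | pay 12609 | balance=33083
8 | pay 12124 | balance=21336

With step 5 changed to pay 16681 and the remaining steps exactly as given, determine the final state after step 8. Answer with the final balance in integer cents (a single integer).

(re-executing from step 5 with the substitution; state before step 5: balance=70873)
5 | pay 16681 | balance=54999
6 | pay 13491 | balance=42134
7 | pay 12609 | balance=30005
8 | pay 12124 | balance=18223

18223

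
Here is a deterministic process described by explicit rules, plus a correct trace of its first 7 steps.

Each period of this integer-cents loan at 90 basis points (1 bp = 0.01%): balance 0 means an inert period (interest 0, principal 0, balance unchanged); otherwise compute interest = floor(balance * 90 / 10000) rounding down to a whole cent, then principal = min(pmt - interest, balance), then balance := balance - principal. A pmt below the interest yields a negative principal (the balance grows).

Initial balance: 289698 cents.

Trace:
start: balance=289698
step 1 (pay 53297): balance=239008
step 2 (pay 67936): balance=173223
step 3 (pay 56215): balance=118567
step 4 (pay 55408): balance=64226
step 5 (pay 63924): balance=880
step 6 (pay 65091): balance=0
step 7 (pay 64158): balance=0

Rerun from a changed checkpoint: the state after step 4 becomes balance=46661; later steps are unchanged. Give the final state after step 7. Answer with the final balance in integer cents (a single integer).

0

state after step 4 := balance=46661
step 5 (pay 63924): balance=0
step 6 (pay 65091): balance=0
step 7 (pay 64158): balance=0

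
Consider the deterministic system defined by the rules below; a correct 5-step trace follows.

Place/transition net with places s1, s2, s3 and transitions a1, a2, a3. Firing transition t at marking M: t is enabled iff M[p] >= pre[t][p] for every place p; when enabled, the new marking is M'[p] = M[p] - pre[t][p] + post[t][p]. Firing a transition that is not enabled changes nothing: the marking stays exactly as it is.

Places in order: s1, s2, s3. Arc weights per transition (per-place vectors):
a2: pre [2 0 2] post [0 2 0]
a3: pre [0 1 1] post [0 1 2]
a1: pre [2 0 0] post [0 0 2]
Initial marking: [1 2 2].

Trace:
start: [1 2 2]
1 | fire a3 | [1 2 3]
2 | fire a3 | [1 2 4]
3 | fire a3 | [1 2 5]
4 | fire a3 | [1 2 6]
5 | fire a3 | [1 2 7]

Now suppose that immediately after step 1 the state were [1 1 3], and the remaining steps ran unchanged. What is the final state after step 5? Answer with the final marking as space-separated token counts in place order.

state after step 1 := [1 1 3]
2 | fire a3 | [1 1 4]
3 | fire a3 | [1 1 5]
4 | fire a3 | [1 1 6]
5 | fire a3 | [1 1 7]

1 1 7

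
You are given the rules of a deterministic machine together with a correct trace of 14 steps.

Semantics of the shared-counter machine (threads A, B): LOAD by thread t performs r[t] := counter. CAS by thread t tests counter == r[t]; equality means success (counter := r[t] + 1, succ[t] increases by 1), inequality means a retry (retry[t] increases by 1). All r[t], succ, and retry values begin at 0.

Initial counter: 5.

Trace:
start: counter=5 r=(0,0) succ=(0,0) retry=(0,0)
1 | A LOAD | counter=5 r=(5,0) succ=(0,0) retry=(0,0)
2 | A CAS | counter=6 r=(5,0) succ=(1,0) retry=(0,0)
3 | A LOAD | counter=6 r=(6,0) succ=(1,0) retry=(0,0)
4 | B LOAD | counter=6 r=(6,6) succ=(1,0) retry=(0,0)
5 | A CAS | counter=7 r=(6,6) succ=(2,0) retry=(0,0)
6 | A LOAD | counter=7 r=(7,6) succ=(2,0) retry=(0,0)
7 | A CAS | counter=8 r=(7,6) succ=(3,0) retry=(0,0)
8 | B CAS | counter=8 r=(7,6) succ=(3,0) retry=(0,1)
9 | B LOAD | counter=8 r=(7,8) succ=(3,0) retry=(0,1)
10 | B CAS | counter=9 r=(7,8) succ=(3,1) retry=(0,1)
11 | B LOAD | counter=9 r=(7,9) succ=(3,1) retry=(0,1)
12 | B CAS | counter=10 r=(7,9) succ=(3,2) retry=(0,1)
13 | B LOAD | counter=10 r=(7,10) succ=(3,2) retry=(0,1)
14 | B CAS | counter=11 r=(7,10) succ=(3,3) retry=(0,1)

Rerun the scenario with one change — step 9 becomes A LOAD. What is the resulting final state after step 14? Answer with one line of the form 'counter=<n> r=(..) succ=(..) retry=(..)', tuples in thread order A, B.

(re-executing from step 9 with the substitution; state before step 9: counter=8 r=(7,6) succ=(3,0) retry=(0,1))
9 | A LOAD | counter=8 r=(8,6) succ=(3,0) retry=(0,1)
10 | B CAS | counter=8 r=(8,6) succ=(3,0) retry=(0,2)
11 | B LOAD | counter=8 r=(8,8) succ=(3,0) retry=(0,2)
12 | B CAS | counter=9 r=(8,8) succ=(3,1) retry=(0,2)
13 | B LOAD | counter=9 r=(8,9) succ=(3,1) retry=(0,2)
14 | B CAS | counter=10 r=(8,9) succ=(3,2) retry=(0,2)

counter=10 r=(8,9) succ=(3,2) retry=(0,2)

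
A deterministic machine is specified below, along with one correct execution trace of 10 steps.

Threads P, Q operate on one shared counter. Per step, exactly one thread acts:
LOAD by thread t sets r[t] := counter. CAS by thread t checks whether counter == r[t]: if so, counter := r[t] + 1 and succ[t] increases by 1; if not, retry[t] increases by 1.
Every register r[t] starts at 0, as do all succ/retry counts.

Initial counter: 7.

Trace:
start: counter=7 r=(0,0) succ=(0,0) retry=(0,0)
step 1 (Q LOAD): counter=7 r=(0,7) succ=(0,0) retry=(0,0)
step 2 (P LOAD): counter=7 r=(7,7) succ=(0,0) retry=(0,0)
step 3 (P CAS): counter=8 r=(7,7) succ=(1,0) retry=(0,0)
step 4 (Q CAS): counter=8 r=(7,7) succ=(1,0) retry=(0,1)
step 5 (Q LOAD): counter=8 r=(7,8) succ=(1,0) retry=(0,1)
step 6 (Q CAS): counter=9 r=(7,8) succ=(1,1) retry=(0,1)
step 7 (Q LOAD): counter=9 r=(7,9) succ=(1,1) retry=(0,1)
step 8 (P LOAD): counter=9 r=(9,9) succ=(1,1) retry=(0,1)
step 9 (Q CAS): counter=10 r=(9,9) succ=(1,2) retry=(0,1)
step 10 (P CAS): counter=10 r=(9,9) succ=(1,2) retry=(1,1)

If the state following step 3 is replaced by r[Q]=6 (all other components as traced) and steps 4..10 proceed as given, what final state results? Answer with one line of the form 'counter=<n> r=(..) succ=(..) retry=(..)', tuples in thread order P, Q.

state after step 3 := counter=8 r=(7,6) succ=(1,0) retry=(0,0)
step 4 (Q CAS): counter=8 r=(7,6) succ=(1,0) retry=(0,1)
step 5 (Q LOAD): counter=8 r=(7,8) succ=(1,0) retry=(0,1)
step 6 (Q CAS): counter=9 r=(7,8) succ=(1,1) retry=(0,1)
step 7 (Q LOAD): counter=9 r=(7,9) succ=(1,1) retry=(0,1)
step 8 (P LOAD): counter=9 r=(9,9) succ=(1,1) retry=(0,1)
step 9 (Q CAS): counter=10 r=(9,9) succ=(1,2) retry=(0,1)
step 10 (P CAS): counter=10 r=(9,9) succ=(1,2) retry=(1,1)

counter=10 r=(9,9) succ=(1,2) retry=(1,1)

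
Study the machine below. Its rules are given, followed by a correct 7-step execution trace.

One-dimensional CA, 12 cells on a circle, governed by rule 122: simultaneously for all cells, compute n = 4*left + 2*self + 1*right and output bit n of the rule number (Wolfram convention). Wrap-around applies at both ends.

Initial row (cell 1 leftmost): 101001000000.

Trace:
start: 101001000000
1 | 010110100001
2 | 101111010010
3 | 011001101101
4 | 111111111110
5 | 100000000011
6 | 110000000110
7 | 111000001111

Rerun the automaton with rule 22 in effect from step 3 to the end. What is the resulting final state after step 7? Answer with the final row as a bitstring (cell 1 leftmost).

000001011000

(re-executing steps 3..7 under rule 22; state before step 3: 101111010010)
3 | 100000011110
4 | 110000100000
5 | 001001110001
6 | 111110001011
7 | 000001011000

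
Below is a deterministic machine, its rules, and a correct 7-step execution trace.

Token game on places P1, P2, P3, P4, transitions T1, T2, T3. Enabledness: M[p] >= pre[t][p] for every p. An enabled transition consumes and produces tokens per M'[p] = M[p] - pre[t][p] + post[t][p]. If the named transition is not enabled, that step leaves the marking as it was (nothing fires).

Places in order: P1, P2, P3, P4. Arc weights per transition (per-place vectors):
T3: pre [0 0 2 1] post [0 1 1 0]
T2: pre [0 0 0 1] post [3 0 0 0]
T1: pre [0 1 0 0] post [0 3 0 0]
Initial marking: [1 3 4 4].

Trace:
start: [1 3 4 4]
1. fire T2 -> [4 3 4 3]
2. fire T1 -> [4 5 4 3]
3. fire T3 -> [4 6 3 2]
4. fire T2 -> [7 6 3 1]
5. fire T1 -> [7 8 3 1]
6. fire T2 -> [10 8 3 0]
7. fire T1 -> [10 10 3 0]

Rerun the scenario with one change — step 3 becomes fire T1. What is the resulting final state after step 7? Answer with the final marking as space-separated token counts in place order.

(re-executing from step 3 with the substitution; state before step 3: [4 5 4 3])
3. fire T1 -> [4 7 4 3]
4. fire T2 -> [7 7 4 2]
5. fire T1 -> [7 9 4 2]
6. fire T2 -> [10 9 4 1]
7. fire T1 -> [10 11 4 1]

10 11 4 1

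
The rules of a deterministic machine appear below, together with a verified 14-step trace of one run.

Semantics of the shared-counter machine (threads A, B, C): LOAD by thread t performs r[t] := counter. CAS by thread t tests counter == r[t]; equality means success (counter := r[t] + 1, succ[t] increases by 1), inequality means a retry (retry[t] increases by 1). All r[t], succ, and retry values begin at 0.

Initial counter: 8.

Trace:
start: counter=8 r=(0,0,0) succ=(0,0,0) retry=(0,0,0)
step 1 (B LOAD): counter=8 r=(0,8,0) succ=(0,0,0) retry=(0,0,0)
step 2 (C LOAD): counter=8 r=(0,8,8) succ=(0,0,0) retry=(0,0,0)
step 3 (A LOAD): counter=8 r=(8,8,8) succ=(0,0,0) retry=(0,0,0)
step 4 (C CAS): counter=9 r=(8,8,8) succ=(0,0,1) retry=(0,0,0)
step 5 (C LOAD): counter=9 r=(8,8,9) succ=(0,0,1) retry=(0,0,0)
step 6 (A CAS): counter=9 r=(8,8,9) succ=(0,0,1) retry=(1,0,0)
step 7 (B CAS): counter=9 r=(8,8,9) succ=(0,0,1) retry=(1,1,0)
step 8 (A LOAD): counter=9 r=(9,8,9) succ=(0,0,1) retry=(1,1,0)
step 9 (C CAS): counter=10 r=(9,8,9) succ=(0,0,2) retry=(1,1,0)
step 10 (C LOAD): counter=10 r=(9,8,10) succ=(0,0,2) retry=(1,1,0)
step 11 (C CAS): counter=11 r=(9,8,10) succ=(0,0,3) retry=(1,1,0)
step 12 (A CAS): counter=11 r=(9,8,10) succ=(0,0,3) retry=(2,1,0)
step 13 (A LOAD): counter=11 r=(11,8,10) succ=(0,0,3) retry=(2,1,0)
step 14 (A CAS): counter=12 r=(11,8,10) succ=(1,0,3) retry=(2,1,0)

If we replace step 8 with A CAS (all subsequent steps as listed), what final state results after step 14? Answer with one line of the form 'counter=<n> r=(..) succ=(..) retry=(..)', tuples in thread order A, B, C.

counter=12 r=(11,8,10) succ=(1,0,3) retry=(3,1,0)

(re-executing from step 8 with the substitution; state before step 8: counter=9 r=(8,8,9) succ=(0,0,1) retry=(1,1,0))
step 8 (A CAS): counter=9 r=(8,8,9) succ=(0,0,1) retry=(2,1,0)
step 9 (C CAS): counter=10 r=(8,8,9) succ=(0,0,2) retry=(2,1,0)
step 10 (C LOAD): counter=10 r=(8,8,10) succ=(0,0,2) retry=(2,1,0)
step 11 (C CAS): counter=11 r=(8,8,10) succ=(0,0,3) retry=(2,1,0)
step 12 (A CAS): counter=11 r=(8,8,10) succ=(0,0,3) retry=(3,1,0)
step 13 (A LOAD): counter=11 r=(11,8,10) succ=(0,0,3) retry=(3,1,0)
step 14 (A CAS): counter=12 r=(11,8,10) succ=(1,0,3) retry=(3,1,0)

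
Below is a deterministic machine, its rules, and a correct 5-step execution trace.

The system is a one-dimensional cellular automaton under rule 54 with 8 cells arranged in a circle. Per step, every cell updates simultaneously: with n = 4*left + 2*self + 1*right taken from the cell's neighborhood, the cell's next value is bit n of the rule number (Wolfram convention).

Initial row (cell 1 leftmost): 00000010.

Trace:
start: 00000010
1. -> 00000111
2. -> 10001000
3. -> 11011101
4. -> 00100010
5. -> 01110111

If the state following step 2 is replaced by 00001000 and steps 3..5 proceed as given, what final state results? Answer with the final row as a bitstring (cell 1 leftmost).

01110111

state after step 2 := 00001000
3. -> 00011100
4. -> 00100010
5. -> 01110111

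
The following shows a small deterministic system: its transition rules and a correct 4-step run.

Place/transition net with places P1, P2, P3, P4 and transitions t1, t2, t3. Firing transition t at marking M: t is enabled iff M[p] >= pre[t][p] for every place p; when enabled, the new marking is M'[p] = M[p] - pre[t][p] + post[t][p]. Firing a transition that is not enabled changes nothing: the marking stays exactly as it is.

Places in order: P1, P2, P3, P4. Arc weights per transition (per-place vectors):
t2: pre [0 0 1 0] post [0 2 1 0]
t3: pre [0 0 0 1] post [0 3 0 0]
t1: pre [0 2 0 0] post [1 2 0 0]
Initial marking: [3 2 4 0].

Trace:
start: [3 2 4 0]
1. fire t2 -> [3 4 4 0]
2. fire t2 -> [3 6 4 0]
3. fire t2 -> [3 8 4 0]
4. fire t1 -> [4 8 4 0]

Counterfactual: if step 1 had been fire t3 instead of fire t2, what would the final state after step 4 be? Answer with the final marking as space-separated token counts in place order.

4 6 4 0

(re-executing from step 1 with the substitution; state before step 1: [3 2 4 0])
1. fire t3 -> [3 2 4 0]
2. fire t2 -> [3 4 4 0]
3. fire t2 -> [3 6 4 0]
4. fire t1 -> [4 6 4 0]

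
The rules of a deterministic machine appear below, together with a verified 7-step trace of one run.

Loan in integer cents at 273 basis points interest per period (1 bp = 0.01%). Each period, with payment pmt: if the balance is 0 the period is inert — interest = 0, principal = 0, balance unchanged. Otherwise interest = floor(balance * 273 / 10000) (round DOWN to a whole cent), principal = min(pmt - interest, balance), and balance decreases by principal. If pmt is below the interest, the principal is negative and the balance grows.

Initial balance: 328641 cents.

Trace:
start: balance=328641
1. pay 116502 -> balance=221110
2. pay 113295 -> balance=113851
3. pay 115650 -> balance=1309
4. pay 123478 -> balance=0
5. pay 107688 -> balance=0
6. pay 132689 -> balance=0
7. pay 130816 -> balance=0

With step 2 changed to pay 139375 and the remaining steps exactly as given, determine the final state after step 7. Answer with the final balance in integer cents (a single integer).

0

(re-executing from step 2 with the substitution; state before step 2: balance=221110)
2. pay 139375 -> balance=87771
3. pay 115650 -> balance=0
4. pay 123478 -> balance=0
5. pay 107688 -> balance=0
6. pay 132689 -> balance=0
7. pay 130816 -> balance=0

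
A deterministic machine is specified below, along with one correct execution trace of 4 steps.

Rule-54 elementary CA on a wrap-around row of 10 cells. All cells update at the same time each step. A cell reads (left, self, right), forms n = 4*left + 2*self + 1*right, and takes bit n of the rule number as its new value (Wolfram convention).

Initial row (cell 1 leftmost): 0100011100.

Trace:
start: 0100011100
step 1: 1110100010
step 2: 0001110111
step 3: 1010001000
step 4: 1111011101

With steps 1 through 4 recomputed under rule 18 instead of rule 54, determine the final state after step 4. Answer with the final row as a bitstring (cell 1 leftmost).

(re-executing steps 1..4 under rule 18; state before step 1: 0100011100)
step 1: 1010100010
step 2: 0000010100
step 3: 0000100010
step 4: 0001010101

0001010101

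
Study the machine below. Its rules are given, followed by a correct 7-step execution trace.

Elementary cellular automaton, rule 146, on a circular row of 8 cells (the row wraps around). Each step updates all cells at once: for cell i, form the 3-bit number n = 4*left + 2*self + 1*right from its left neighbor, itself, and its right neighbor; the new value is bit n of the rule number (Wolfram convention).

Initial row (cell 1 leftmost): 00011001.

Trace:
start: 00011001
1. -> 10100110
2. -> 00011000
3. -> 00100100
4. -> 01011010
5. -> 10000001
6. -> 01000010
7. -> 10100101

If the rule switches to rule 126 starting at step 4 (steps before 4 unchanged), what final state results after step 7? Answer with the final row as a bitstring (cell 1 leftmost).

(re-executing steps 4..7 under rule 126; state before step 4: 00100100)
4. -> 01111110
5. -> 11000011
6. -> 01100110
7. -> 11111111

11111111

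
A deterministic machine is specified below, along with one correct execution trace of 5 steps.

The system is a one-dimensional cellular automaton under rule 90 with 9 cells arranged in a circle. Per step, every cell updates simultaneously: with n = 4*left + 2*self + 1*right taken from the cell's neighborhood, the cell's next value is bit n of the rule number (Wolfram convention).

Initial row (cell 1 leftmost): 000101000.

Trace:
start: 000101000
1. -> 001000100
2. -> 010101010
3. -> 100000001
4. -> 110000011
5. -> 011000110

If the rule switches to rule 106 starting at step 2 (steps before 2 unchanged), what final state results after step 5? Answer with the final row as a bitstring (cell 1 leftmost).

001000010

(re-executing steps 2..5 under rule 106; state before step 2: 001000100)
2. -> 010001000
3. -> 100010000
4. -> 000100001
5. -> 001000010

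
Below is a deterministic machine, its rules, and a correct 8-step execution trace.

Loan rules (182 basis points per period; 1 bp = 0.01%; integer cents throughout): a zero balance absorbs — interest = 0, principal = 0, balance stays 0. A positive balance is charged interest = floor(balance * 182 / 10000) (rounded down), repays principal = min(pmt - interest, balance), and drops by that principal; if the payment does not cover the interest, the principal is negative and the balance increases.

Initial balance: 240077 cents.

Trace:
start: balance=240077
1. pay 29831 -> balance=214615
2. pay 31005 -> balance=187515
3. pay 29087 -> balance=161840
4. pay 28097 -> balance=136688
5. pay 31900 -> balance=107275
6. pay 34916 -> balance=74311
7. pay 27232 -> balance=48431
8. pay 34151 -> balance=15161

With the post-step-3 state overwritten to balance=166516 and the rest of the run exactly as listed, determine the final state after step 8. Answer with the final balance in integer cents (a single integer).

state after step 3 := balance=166516
4. pay 28097 -> balance=141449
5. pay 31900 -> balance=112123
6. pay 34916 -> balance=79247
7. pay 27232 -> balance=53457
8. pay 34151 -> balance=20278

20278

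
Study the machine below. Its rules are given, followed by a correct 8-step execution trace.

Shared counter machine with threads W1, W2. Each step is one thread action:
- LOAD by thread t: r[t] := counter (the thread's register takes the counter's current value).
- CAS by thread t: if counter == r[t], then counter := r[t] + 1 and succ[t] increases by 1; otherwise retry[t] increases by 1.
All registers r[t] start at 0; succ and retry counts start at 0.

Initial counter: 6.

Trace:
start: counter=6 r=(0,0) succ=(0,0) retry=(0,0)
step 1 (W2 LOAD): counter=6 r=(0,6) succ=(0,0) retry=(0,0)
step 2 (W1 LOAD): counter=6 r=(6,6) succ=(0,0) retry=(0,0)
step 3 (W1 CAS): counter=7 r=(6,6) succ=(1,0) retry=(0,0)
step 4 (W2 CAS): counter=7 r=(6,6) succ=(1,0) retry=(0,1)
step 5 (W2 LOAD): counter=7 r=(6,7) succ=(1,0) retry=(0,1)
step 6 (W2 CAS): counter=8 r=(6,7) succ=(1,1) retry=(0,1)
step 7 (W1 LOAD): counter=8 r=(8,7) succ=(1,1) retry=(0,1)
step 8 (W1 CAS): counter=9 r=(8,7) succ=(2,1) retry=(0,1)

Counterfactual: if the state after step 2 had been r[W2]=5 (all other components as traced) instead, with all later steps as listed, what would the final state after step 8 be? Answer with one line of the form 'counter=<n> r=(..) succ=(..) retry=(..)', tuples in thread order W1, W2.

counter=9 r=(8,7) succ=(2,1) retry=(0,1)

state after step 2 := counter=6 r=(6,5) succ=(0,0) retry=(0,0)
step 3 (W1 CAS): counter=7 r=(6,5) succ=(1,0) retry=(0,0)
step 4 (W2 CAS): counter=7 r=(6,5) succ=(1,0) retry=(0,1)
step 5 (W2 LOAD): counter=7 r=(6,7) succ=(1,0) retry=(0,1)
step 6 (W2 CAS): counter=8 r=(6,7) succ=(1,1) retry=(0,1)
step 7 (W1 LOAD): counter=8 r=(8,7) succ=(1,1) retry=(0,1)
step 8 (W1 CAS): counter=9 r=(8,7) succ=(2,1) retry=(0,1)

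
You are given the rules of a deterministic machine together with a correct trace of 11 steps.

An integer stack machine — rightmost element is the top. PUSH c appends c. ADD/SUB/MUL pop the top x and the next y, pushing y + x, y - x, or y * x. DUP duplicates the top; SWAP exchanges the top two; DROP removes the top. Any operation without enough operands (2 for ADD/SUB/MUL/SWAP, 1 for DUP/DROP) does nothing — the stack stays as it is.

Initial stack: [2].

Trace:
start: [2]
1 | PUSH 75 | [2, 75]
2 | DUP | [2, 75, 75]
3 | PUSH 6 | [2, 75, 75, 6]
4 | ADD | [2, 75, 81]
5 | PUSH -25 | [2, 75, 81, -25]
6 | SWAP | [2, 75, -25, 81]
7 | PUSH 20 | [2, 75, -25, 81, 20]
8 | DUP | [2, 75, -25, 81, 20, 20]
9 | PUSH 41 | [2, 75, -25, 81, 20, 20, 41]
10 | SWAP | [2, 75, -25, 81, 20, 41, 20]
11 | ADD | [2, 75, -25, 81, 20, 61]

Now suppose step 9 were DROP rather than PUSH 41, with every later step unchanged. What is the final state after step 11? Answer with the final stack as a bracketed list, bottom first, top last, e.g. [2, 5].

[2, 75, -25, 101]

(re-executing from step 9 with the substitution; state before step 9: [2, 75, -25, 81, 20, 20])
9 | DROP | [2, 75, -25, 81, 20]
10 | SWAP | [2, 75, -25, 20, 81]
11 | ADD | [2, 75, -25, 101]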